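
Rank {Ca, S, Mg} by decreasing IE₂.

S > Mg > Ca

IE_2 is the cost of taking one more electron from the +1 cation: Ca⁺ still has 1 valence electron; S⁺ still has 5 valence electrons; Mg⁺ still has 1 valence electron.
All are still removing valence electrons, so compare the +1 ions as you would atoms: IE_2 generally rises across a period (higher Z_eff) and falls down a group (larger shell), subject to the usual subshell exceptions.
Valence configurations: Ca⁺ [Ar]4s¹, S⁺ [Ne]3s²3p³, Mg⁺ [Ne]3s¹.
The numbers (kJ/mol): Ca 1145, S 2252, Mg 1451.
Putting it together, IE_2: Ca < Mg < S.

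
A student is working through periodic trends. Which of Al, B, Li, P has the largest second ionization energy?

Li

After 1 electron has been removed, what remains? Al⁺ still has 2 valence electrons; B⁺ still has 2 valence electrons; Li⁺ is the bare [He] core; P⁺ still has 4 valence electrons.
Core electrons are held far more tightly than valence electrons, so Li tops the IE_2 order.
Valence configurations: Al⁺ [Ne]3s², B⁺ [He]2s², P⁺ [Ne]3s²3p².
The numbers (kJ/mol): Al 1817, B 2427, Li 7298, P 1907.
Hence IE_2: Al < P < B < Li.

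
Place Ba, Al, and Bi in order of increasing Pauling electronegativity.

Al is in period 3, group 13; Ba is in period 6, group 2; Bi is in period 6, group 15.
Electronegativity increases across a period and decreases down a group, tracking effective nuclear charge and atomic size.
Here both period and group differ, so the two effects have to be weighed against each other.
Al > Ba: relative to Ba, both the across-period and down-group shifts push Al's electronegativity up.
Bi > Al: the two effects oppose for this pair; the across-period effect wins (2.02 vs 1.61).
For reference (Pauling): Al 1.61, Ba 0.89, Bi 2.02.
So from lowest to highest: Ba < Al < Bi.

Ba, Al, Bi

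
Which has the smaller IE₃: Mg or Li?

Consider each +2 ion: Mg²⁺ is the bare [Ne] core; Li²⁺ is already 1 electron into the core.
All of these are removing an electron from a noble-gas core or deeper; the smaller core (lower principal quantum number) is held far more tightly, and within a period the higher nuclear charge binds the same core more tightly.
Approximate IE_3 values (kJ/mol): Mg 7733, Li 11815.
Hence IE_3: Mg < Li.

Mg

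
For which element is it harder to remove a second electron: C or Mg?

Consider each +1 ion: C⁺ still has 3 valence electrons; Mg⁺ still has 1 valence electron.
All are still removing valence electrons, so compare the +1 ions as you would atoms: IE_2 generally rises across a period (higher Z_eff) and falls down a group (larger shell), subject to the usual subshell exceptions.
Valence configurations: C⁺ [He]2s²2p¹, Mg⁺ [Ne]3s¹.
Approximate IE_2 values (kJ/mol): C 2353, Mg 1451.
Hence IE_2: Mg < C.

C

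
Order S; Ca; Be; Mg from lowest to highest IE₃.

S < Ca < Mg < Be

The third ionization energy removes an electron from the +2 ion. For each element: S²⁺ still has 4 valence electrons; Ca²⁺ is the bare [Ar] core; Be²⁺ is the bare [He] core; Mg²⁺ is the bare [Ne] core.
Core electrons are held far more tightly than valence electrons, so Ca, Mg and Be top the IE_3 order.
Approximate IE_3 values (kJ/mol): S 3357, Ca 4912, Be 14849, Mg 7733.
Hence IE_3: S < Ca < Mg < Be.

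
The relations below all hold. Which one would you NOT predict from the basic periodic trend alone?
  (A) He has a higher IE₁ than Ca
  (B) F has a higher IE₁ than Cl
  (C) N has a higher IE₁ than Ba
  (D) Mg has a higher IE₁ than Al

(D)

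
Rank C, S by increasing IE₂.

S < C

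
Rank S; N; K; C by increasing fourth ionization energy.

S < K < C < N

Consider each +3 ion: S³⁺ still has 3 valence electrons; N³⁺ still has 2 valence electrons; K³⁺ is already 2 electrons into the core; C³⁺ still has 1 valence electron.
Usually core removal costs more than valence removal, but here the competition is close: a tightly held n=2 valence electron can cost more to remove than an n=3 core electron, so the actual values have to decide it.
Valence configurations: S³⁺ [Ne]3s²3p¹, N³⁺ [He]2s², C³⁺ [He]2s¹.
Approximate IE_4 values (kJ/mol): S 4556, N 7475, K 5877, C 6223.
So the fourth ionization energies run S < K < C < N.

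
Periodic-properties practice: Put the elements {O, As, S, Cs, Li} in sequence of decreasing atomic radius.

Cs > Li > As > S > O

Li is in period 2, group 1; O is in period 2, group 16; S is in period 3, group 16; As is in period 4, group 15; Cs is in period 6, group 1.
Radius decreases left→right (rising Z_eff, same n) and increases top→bottom (higher n).
Here both period and group differ, so the two effects have to be weighed against each other.
S > O: S sits below O in group 16, so the down-group effect alone puts S larger.
As > S: both effects reinforce here, so As is clearly the larger of the two.
Li > As: period and group pull opposite ways; the across-period shift dominates (133 vs 121 pm).
Cs > Li: they share group 1; the group trend gives Cs the larger value.
Approximate values (pm): Li 133, O 63, S 103, As 121, Cs 232.
So from largest to smallest: Cs > Li > As > S > O.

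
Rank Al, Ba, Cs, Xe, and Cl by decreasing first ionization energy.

Cl > Xe > Al > Ba > Cs

Al is in period 3, group 13; Cl is in period 3, group 17; Xe is in period 5, group 18; Cs is in period 6, group 1; Ba is in period 6, group 2.
Across a period the outer electron is held more tightly (higher IE₁); down a group it sits in a higher shell, more shielded, and comes off more easily.
These span different periods and groups, so the two trends combine.
Ba > Cs: both are in period 6; the period trend gives Ba the larger value.
Al > Ba: relative to Ba, both the across-period and down-group shifts push Al's first ionization energy up.
Xe > Al: the two effects oppose for this pair; the across-period effect wins (1170 vs 578 kJ/mol).
Cl > Xe: period and group pull opposite ways; the down-group shift dominates (1251 vs 1170 kJ/mol).
Tabulated first ionization energy (kJ/mol): Al 578, Cl 1251, Xe 1170, Cs 376, Ba 503.
So from highest to lowest: Cl > Xe > Al > Ba > Cs.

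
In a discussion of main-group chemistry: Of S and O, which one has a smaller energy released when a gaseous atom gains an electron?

O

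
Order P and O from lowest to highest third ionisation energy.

P < O

After 2 electrons have been removed, what remains? P²⁺ still has 3 valence electrons; O²⁺ still has 4 valence electrons.
All are still removing valence electrons, so compare the +2 ions as you would atoms: IE_3 generally rises across a period (higher Z_eff) and falls down a group (larger shell), subject to the usual subshell exceptions.
Valence configurations: P²⁺ [Ne]3s²3p¹, O²⁺ [He]2s²2p².
Approximate IE_3 values (kJ/mol): P 2914, O 5300.
Putting it together, IE_3: P < O.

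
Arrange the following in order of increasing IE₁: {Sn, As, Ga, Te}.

Ga < Sn < Te < As

Removing the outermost electron gets harder across a period and easier down a group.
Here both period and group differ, so the two effects have to be weighed against each other.
Sn > Ga: the two effects oppose for this pair; the across-period effect wins (709 vs 579 kJ/mol).
Te > Sn: both are in period 5; the period trend gives Te the larger value.
As > Te: the two effects oppose for this pair; the down-group effect wins (947 vs 869 kJ/mol).
Tabulated first ionization energy (kJ/mol): Ga 579, As 947, Sn 709, Te 869.
So from lowest to highest: Ga < Sn < Te < As.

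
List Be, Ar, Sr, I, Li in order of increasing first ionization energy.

Across a period the outer electron is held more tightly (higher IE₁); down a group it sits in a higher shell, more shielded, and comes off more easily.
Here both period and group differ, so the two effects have to be weighed against each other.
Sr > Li: the two effects oppose for this pair; the across-period effect wins (550 vs 520 kJ/mol).
Be > Sr: Be sits above Sr in group 2, so the down-group effect alone puts Be higher.
I > Be: the two effects oppose for this pair; the across-period effect wins (1008 vs 900 kJ/mol).
Ar > I: both effects reinforce here, so Ar is clearly the higher of the two.
For reference (kJ/mol): Li 520, Be 900, Ar 1521, Sr 550, I 1008.
So from lowest to highest: Li < Sr < Be < I < Ar.

Li < Sr < Be < I < Ar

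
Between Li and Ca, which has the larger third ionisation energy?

Li

The third ionization energy removes an electron from the +2 ion. For each element: Li²⁺ is already 1 electron into the core; Ca²⁺ is the bare [Ar] core.
All of these are removing an electron from a noble-gas core or deeper; the smaller core (lower principal quantum number) is held far more tightly, and within a period the higher nuclear charge binds the same core more tightly.
Tabulated IE_3 (kJ/mol): Li 11815, Ca 4912.
Putting it together, IE_3: Ca < Li.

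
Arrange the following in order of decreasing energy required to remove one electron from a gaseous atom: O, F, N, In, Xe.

F > N > O > Xe > In

Across a period the outer electron is held more tightly (higher IE₁); down a group it sits in a higher shell, more shielded, and comes off more easily.
These span different periods and groups, so the two trends combine.
Xe > In: Xe lies to the right of In in period 5, so the across-period effect alone puts Xe higher.
O > Xe: period and group pull opposite ways; the down-group shift dominates (1314 vs 1170 kJ/mol).
N > O: this pair runs against the simple trend — see the exception note.
F > N: F lies to the right of N in period 2, so the across-period effect alone puts F higher.
Note the exception: N has a higher first ionization energy than O, contrary to the simple trend — pairing an electron in O's 2p⁴ costs repulsion energy, so O ionizes more easily than half-filled N (2p³).
For reference (kJ/mol): N 1402, O 1314, F 1681, In 558, Xe 1170.
So from highest to lowest: F > N > O > Xe > In.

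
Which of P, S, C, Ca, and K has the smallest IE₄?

Consider each +3 ion: P³⁺ still has 2 valence electrons; S³⁺ still has 3 valence electrons; C³⁺ still has 1 valence electron; Ca³⁺ is already 1 electron into the core; K³⁺ is already 2 electrons into the core.
Usually core removal costs more than valence removal, but here the competition is close: a tightly held n=2 valence electron can cost more to remove than an n=3 core electron, so the actual values have to decide it.
Valence configurations: P³⁺ [Ne]3s², S³⁺ [Ne]3s²3p¹, C³⁺ [He]2s¹.
S³⁺ loses a lone 3p electron whereas P³⁺ must break into a filled 3s² pair, so IE_4(P) > IE_4(S) even though S has the higher nuclear charge.
Approximate IE_4 values (kJ/mol): P 4964, S 4556, C 6223, Ca 6491, K 5877.
Hence IE_4: S < P < K < C < Ca.

S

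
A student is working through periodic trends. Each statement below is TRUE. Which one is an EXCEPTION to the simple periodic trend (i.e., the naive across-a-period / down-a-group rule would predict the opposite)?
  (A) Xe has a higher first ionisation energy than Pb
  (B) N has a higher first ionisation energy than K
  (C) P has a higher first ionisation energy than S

The general trend: first ionisation energy increases across a period and decreases down a group.
(A) Xe (period 5, group 18) vs Pb (period 6, group 14): the stated order agrees with the simple trend.
(B) N (period 2, group 15) vs K (period 4, group 1): the stated order agrees with the simple trend.
(C) P (period 3, group 15) vs S (period 3, group 16): the stated order contradicts the simple trend.
The exception is (C): S (3p⁴) ionizes more easily than half-filled P (3p³) because the paired 3p electron in S is pushed out by e⁻–e⁻ repulsion.

(C)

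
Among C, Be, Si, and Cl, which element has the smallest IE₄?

Si

IE_4 is the cost of taking one more electron from the +3 cation: C³⁺ still has 1 valence electron; Be³⁺ is already 1 electron into the core; Si³⁺ still has 1 valence electron; Cl³⁺ still has 4 valence electrons.
Pulling an electron out of a noble-gas core costs far more than removing a remaining valence electron, so Be sits at the high end of IE_4.
Valence configurations: C³⁺ [He]2s¹, Si³⁺ [Ne]3s¹, Cl³⁺ [Ne]3s²3p².
Tabulated IE_4 (kJ/mol): C 6223, Be 21007, Si 4356, Cl 5159.
So the fourth ionization energies run Si < Cl < C < Be.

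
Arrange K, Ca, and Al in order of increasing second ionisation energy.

Ca < Al < K

Consider each +1 ion: K⁺ is the bare [Ar] core; Ca⁺ still has 1 valence electron; Al⁺ still has 2 valence electrons.
Breaking into a closed-shell core is much more expensive than removing a leftover valence electron — K has the largest IE_2 here.
Valence configurations: Ca⁺ [Ar]4s¹, Al⁺ [Ne]3s².
The numbers (kJ/mol): K 3052, Ca 1145, Al 1817.
So the second ionization energies run Ca < Al < K.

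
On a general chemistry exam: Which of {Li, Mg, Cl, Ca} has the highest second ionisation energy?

Li

After 1 electron has been removed, what remains? Li⁺ is the bare [He] core; Mg⁺ still has 1 valence electron; Cl⁺ still has 6 valence electrons; Ca⁺ still has 1 valence electron.
Breaking into a closed-shell core is much more expensive than removing a leftover valence electron — Li has the largest IE_2 here.
Valence configurations: Mg⁺ [Ne]3s¹, Cl⁺ [Ne]3s²3p⁴, Ca⁺ [Ar]4s¹.
Tabulated IE_2 (kJ/mol): Li 7298, Mg 1451, Cl 2298, Ca 1145.
Putting it together, IE_2: Ca < Mg < Cl < Li.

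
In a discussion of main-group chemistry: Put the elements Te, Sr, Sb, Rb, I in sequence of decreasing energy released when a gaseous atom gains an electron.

EA tends to increase across a period and decrease down a group, though the pattern is less regular than for IE or radius.
All lie in period 5; the across-period trend (electron affinity increases left to right) applies, with the exception below.
Note the exception: Rb has a higher electron affinity than Sr, contrary to the simple trend — adding an electron to Sr (ns²) has to open a new, higher-energy np subshell, which is unfavourable.
For reference (kJ/mol): Rb 47, Sr 5, Sb 103, Te 190, I 295.
So from highest to lowest: I > Te > Sb > Rb > Sr.

I > Te > Sb > Rb > Sr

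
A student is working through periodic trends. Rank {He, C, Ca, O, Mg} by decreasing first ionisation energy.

He is in period 1, group 18; C is in period 2, group 14; O is in period 2, group 16; Mg is in period 3, group 2; Ca is in period 4, group 2.
Across a period the outer electron is held more tightly (higher IE₁); down a group it sits in a higher shell, more shielded, and comes off more easily.
These span different periods and groups, so the two trends combine.
Mg > Ca: Mg sits above Ca in group 2, so the down-group effect alone puts Mg higher.
C > Mg: relative to Mg, both the across-period and down-group shifts push C's first ionization energy up.
O > C: O lies to the right of C in period 2, so the across-period effect alone puts O higher.
He > O: relative to O, both the across-period and down-group shifts push He's first ionization energy up.
Approximate values (kJ/mol): He 2372, C 1086, O 1314, Mg 738, Ca 590.
So from highest to lowest: He > O > C > Mg > Ca.

He, O, C, Mg, Ca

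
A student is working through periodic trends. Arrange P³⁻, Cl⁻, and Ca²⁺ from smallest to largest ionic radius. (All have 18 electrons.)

Ca²⁺ < Cl⁻ < P³⁻

All of these have 18 electrons, so size is governed by nuclear charge alone: the more protons, the stronger the pull on the same electron cloud, and the smaller the ion.
Nuclear charges: Ca²⁺ (Z=20), Cl⁻ (Z=17), P³⁻ (Z=15).
Smallest to largest: Ca²⁺ < Cl⁻ < P³⁻.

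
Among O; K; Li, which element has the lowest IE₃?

After 2 electrons have been removed, what remains? O²⁺ still has 4 valence electrons; K²⁺ is already 1 electron into the core; Li²⁺ is already 1 electron into the core.
Usually core removal costs more than valence removal, but here the competition is close: a tightly held n=2 valence electron can cost more to remove than an n=3 core electron, so the actual values have to decide it.
Approximate IE_3 values (kJ/mol): O 5300, K 4420, Li 11815.
Overall IE_3 order: K < O < Li.

K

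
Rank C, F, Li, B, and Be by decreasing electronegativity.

Li is in period 2, group 1; Be is in period 2, group 2; B is in period 2, group 13; C is in period 2, group 14; F is in period 2, group 17.
EN rises left→right (higher Z_eff, smaller atoms) and falls top→bottom (larger, more shielded atoms).
All lie in period 2, so electronegativity increases left to right.
So from highest to lowest: F > C > B > Be > Li.

F > C > B > Be > Li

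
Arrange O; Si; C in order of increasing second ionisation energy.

Si < C < O

IE_2 is the cost of taking one more electron from the +1 cation: O⁺ still has 5 valence electrons; Si⁺ still has 3 valence electrons; C⁺ still has 3 valence electrons.
All are still removing valence electrons, so compare the +1 ions as you would atoms: IE_2 generally rises across a period (higher Z_eff) and falls down a group (larger shell), subject to the usual subshell exceptions.
Valence configurations: O⁺ [He]2s²2p³, Si⁺ [Ne]3s²3p¹, C⁺ [He]2s²2p¹.
Approximate IE_2 values (kJ/mol): O 3388, Si 1577, C 2353.
Overall IE_2 order: Si < C < O.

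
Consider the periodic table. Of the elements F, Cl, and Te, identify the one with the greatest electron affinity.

Cl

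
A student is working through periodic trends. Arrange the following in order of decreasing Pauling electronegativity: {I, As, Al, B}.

I, As, B, Al

B is in period 2, group 13; Al is in period 3, group 13; As is in period 4, group 15; I is in period 5, group 17.
Electronegativity increases across a period and decreases down a group, tracking effective nuclear charge and atomic size.
Neither a single period nor a single group — weigh both effects.
B > Al: they share group 13; the group trend gives B the larger value.
As > B: the two effects oppose for this pair; the across-period effect wins (2.18 vs 2.04).
I > As: the two effects oppose for this pair; the across-period effect wins (2.66 vs 2.18).
For reference (Pauling): B 2.04, Al 1.61, As 2.18, I 2.66.
So from highest to lowest: I > As > B > Al.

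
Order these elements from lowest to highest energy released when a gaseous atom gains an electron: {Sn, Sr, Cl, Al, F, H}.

Sr < Al < H < Sn < F < Cl

H is in period 1, group 1; F is in period 2, group 17; Al is in period 3, group 13; Cl is in period 3, group 17; Sr is in period 5, group 2; Sn is in period 5, group 14.
Electron affinity generally becomes more exothermic across a period toward the halogens and less exothermic down a group.
These span different periods and groups, so the two trends combine.
Al > Sr: relative to Sr, both the across-period and down-group shifts push Al's electron affinity up.
H > Al: the two effects oppose for this pair; the down-group effect wins (73 vs 42 kJ/mol).
Sn > H: the two effects oppose for this pair; the across-period effect wins (107 vs 73 kJ/mol).
F > Sn: relative to Sn, both the across-period and down-group shifts push F's electron affinity up.
Cl > F: this pair runs against the simple trend — see the exception note.
Note the exception: Cl has a higher electron affinity than F, contrary to the simple trend — F's small 2p subshell makes the incoming electron feel strong e⁻–e⁻ repulsion, so Cl actually releases more energy on gaining an electron.
For reference (kJ/mol): H 73, F 328, Al 42, Cl 349, Sr 5, Sn 107.
So from lowest to highest: Sr < Al < H < Sn < F < Cl.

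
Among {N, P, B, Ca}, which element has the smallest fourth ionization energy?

The fourth ionization energy removes an electron from the +3 ion. For each element: N³⁺ still has 2 valence electrons; P³⁺ still has 2 valence electrons; B³⁺ is the bare [He] core; Ca³⁺ is already 1 electron into the core.
Usually core removal costs more than valence removal, but here the competition is close: a tightly held n=2 valence electron can cost more to remove than an n=3 core electron, so the actual values have to decide it.
Valence configurations: N³⁺ [He]2s², P³⁺ [Ne]3s².
The numbers (kJ/mol): N 7475, P 4964, B 25026, Ca 6491.
Hence IE_4: P < Ca < N < B.

P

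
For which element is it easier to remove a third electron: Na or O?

O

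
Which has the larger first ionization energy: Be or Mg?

Be is in period 2, group 2; Mg is in period 3, group 2.
First ionization energy rises across a period (greater Z_eff holds electrons more tightly) and falls down a group (valence electrons are farther from the nucleus).
All are in group 2, so first ionization energy increases up the group.
So Be has the larger first ionization energy (Be > Mg).

Be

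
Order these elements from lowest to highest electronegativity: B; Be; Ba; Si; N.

Be is in period 2, group 2; B is in period 2, group 13; N is in period 2, group 15; Si is in period 3, group 14; Ba is in period 6, group 2.
Atoms toward the upper right of the periodic table pull bonding electrons most strongly.
These span different periods and groups, so the two trends combine.
Be > Ba: they share group 2; the group trend gives Be the larger value.
Si > Be: the two effects oppose for this pair; the across-period effect wins (1.90 vs 1.57).
B > Si: period and group pull opposite ways; the down-group shift dominates (2.04 vs 1.90).
N > B: N lies to the right of B in period 2, so the across-period effect alone puts N higher.
Approximate values (Pauling): Be 1.57, B 2.04, N 3.04, Si 1.90, Ba 0.89.
So from lowest to highest: Ba < Be < Si < B < N.

Ba < Be < Si < B < N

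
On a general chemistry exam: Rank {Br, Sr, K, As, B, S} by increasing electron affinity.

Sr < B < K < As < S < Br

EA tends to increase across a period and decrease down a group, though the pattern is less regular than for IE or radius.
Here both period and group differ, so the two effects have to be weighed against each other.
B > Sr: relative to Sr, both the across-period and down-group shifts push B's electron affinity up.
K > B: this pair runs against the simple trend — see the exception note.
As > K: As lies to the right of K in period 4, so the across-period effect alone puts As higher.
S > As: both effects reinforce here, so S is clearly the higher of the two.
Br > S: the two effects oppose for this pair; the across-period effect wins (325 vs 200 kJ/mol).
Note the exception: K has a higher electron affinity than B, contrary to the simple trend — B's ns²np¹ configuration gives only a small electron affinity — the sparsely filled np subshell binds an added electron weakly.
For reference (kJ/mol): B 27, S 200, K 48, As 78, Br 325, Sr 5.
So from lowest to highest: Sr < B < K < As < S < Br.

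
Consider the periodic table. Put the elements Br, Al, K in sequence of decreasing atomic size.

Al is in period 3, group 13; K is in period 4, group 1; Br is in period 4, group 17.
Across a period the added protons contract the valence shell; down a group each new principal shell makes the atom larger.
Neither a single period nor a single group — weigh both effects.
Al > Br: the two effects oppose for this pair; the across-period effect wins (126 vs 114 pm).
K > Al: both effects reinforce here, so K is clearly the larger of the two.
Tabulated atomic radius (pm): Al 126, K 196, Br 114.
So from largest to smallest: K > Al > Br.

K > Al > Br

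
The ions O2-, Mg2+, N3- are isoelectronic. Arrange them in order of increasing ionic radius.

Mg2+ < O2- < N3-

All of these have 10 electrons, so size is governed by nuclear charge alone: the more protons, the stronger the pull on the same electron cloud, and the smaller the ion.
Nuclear charges: Mg2+ (Z=12), O2- (Z=8), N3- (Z=7).
Smallest to largest: Mg2+ < O2- < N3-.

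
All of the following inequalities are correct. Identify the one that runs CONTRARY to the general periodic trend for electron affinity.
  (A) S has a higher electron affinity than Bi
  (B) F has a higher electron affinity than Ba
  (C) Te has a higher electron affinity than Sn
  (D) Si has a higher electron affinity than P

(D)

The general trend: electron affinity increases across a period and decreases down a group.
(A) S (period 3, group 16) vs Bi (period 6, group 15): the stated order agrees with the simple trend.
(B) F (period 2, group 17) vs Ba (period 6, group 2): the stated order agrees with the simple trend.
(C) Te (period 5, group 16) vs Sn (period 5, group 14): the stated order agrees with the simple trend.
(D) Si (period 3, group 14) vs P (period 3, group 15): the stated order contradicts the simple trend.
The exception is (D): adding an electron to P's half-filled 3p³ is unfavourable, so Si (3p²) has the more exothermic EA.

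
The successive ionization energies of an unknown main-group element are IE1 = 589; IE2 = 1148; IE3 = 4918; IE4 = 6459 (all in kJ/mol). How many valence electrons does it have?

2

Look for the largest jump between consecutive ionization energies: IE3/IE2 ≈ 4.3, far larger than any earlier ratio.
That jump marks the point where a core electron is being removed. So the atom has 2 valence electrons.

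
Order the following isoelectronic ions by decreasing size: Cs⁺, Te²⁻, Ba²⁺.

Te²⁻ > Cs⁺ > Ba²⁺

All of these have 54 electrons, so size is governed by nuclear charge alone: the more protons, the stronger the pull on the same electron cloud, and the smaller the ion.
Nuclear charges: Ba²⁺ (Z=56), Cs⁺ (Z=55), Te²⁻ (Z=52).
Largest to smallest: Te²⁻ > Cs⁺ > Ba²⁺.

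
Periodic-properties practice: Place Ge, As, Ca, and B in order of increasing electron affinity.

Ca, B, As, Ge

B is in period 2, group 13; Ca is in period 4, group 2; Ge is in period 4, group 14; As is in period 4, group 15.
Atoms with high Z_eff and room in the valence shell (especially the halogens) have the most exothermic electron affinities.
Here both period and group differ, so the two effects have to be weighed against each other.
B > Ca: both effects reinforce here, so B is clearly the higher of the two.
As > B: period and group pull opposite ways; the across-period shift dominates (78 vs 27 kJ/mol).
Ge > As: this pair runs against the simple trend — see the exception note.
Note the exception: Ge has a higher electron affinity than As, contrary to the simple trend — adding an electron to As's half-filled 4p³ is unfavourable, so Ge (4p²) has the more exothermic EA.
Tabulated electron affinity (kJ/mol): B 27, Ca 2, Ge 119, As 78.
So from lowest to highest: Ca < B < As < Ge.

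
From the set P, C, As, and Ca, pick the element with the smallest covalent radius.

C is in period 2, group 14; P is in period 3, group 15; Ca is in period 4, group 2; As is in period 4, group 15.
Atomic radius shrinks across a period as nuclear charge pulls the same shell inward, and grows down a group as new shells are added.
Here both period and group differ, so the two effects have to be weighed against each other.
P > C: period and group pull opposite ways; the down-group shift dominates (111 vs 75 pm).
As > P: they share group 15; the group trend gives As the larger value.
Ca > As: Ca lies to the left of As in period 4, so the across-period effect alone puts Ca larger.
Tabulated atomic radius (pm): C 75, P 111, Ca 171, As 121.
The smallest covalent radius among these belongs to C.

C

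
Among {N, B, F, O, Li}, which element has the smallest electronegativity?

Li

Li is in period 2, group 1; B is in period 2, group 13; N is in period 2, group 15; O is in period 2, group 16; F is in period 2, group 17.
EN rises left→right (higher Z_eff, smaller atoms) and falls top→bottom (larger, more shielded atoms).
All lie in period 2, so electronegativity increases left to right.
The smallest electronegativity among these belongs to Li.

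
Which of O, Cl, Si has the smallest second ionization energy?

After 1 electron has been removed, what remains? O⁺ still has 5 valence electrons; Cl⁺ still has 6 valence electrons; Si⁺ still has 3 valence electrons.
All are still removing valence electrons, so compare the +1 ions as you would atoms: IE_2 generally rises across a period (higher Z_eff) and falls down a group (larger shell), subject to the usual subshell exceptions.
Valence configurations: O⁺ [He]2s²2p³, Cl⁺ [Ne]3s²3p⁴, Si⁺ [Ne]3s²3p¹.
Approximate IE_2 values (kJ/mol): O 3388, Cl 2298, Si 1577.
Putting it together, IE_2: Si < Cl < O.

Si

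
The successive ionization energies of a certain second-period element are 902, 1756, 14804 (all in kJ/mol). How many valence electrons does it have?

2

Look for the largest jump between consecutive ionization energies: IE3/IE2 ≈ 8.4, far larger than any earlier ratio.
That jump marks the point where a core electron is being removed. So the atom has 2 valence electrons.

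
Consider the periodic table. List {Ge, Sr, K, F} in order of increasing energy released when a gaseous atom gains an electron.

F is in period 2, group 17; K is in period 4, group 1; Ge is in period 4, group 14; Sr is in period 5, group 2.
Atoms with high Z_eff and room in the valence shell (especially the halogens) have the most exothermic electron affinities.
Neither a single period nor a single group — weigh both effects.
K > Sr: the two effects oppose for this pair; the down-group effect wins (48 vs 5 kJ/mol).
Ge > K: both are in period 4; the period trend gives Ge the larger value.
F > Ge: relative to Ge, both the across-period and down-group shifts push F's electron affinity up.
For reference (kJ/mol): F 328, K 48, Ge 119, Sr 5.
So from lowest to highest: Sr < K < Ge < F.

Sr < K < Ge < F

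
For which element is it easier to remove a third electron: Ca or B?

B

Consider each +2 ion: Ca²⁺ is the bare [Ar] core; B²⁺ still has 1 valence electron.
Core electrons are held far more tightly than valence electrons, so Ca tops the IE_3 order.
The numbers (kJ/mol): Ca 4912, B 3660.
So the third ionization energies run B < Ca.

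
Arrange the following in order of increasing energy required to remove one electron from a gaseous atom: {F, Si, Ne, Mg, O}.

O is in period 2, group 16; F is in period 2, group 17; Ne is in period 2, group 18; Mg is in period 3, group 2; Si is in period 3, group 14.
Removing the outermost electron gets harder across a period and easier down a group.
Here both period and group differ, so the two effects have to be weighed against each other.
Si > Mg: Si lies to the right of Mg in period 3, so the across-period effect alone puts Si higher.
O > Si: relative to Si, both the across-period and down-group shifts push O's first ionization energy up.
F > O: F lies to the right of O in period 2, so the across-period effect alone puts F higher.
Ne > F: Ne lies to the right of F in period 2, so the across-period effect alone puts Ne higher.
Tabulated first ionization energy (kJ/mol): O 1314, F 1681, Ne 2081, Mg 738, Si 786.
So from lowest to highest: Mg < Si < O < F < Ne.

Mg < Si < O < F < Ne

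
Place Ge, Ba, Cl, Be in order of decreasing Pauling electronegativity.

Be is in period 2, group 2; Cl is in period 3, group 17; Ge is in period 4, group 14; Ba is in period 6, group 2.
Smaller atoms with higher effective nuclear charge are more electronegative.
These span different periods and groups, so the two trends combine.
Be > Ba: Be sits above Ba in group 2, so the down-group effect alone puts Be higher.
Ge > Be: the two effects oppose for this pair; the across-period effect wins (2.01 vs 1.57).
Cl > Ge: relative to Ge, both the across-period and down-group shifts push Cl's electronegativity up.
Approximate values (Pauling): Be 1.57, Cl 3.16, Ge 2.01, Ba 0.89.
So from highest to lowest: Cl > Ge > Be > Ba.

Cl > Ge > Be > Ba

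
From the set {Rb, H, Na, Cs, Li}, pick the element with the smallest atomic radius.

H

H is in period 1, group 1; Li is in period 2, group 1; Na is in period 3, group 1; Rb is in period 5, group 1; Cs is in period 6, group 1.
Moving right in a period, electrons are added to the same shell under a stronger nuclear pull, so atoms get smaller; moving down, a new shell is opened and atoms get larger.
All are in group 1, so atomic radius increases down the group.
The smallest atomic radius among these belongs to H.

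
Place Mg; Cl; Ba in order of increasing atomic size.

Cl < Mg < Ba

Mg is in period 3, group 2; Cl is in period 3, group 17; Ba is in period 6, group 2.
Across a period the added protons contract the valence shell; down a group each new principal shell makes the atom larger.
Here both period and group differ, so the two effects have to be weighed against each other.
Mg > Cl: both are in period 3; the period trend gives Mg the larger value.
Ba > Mg: Ba sits below Mg in group 2, so the down-group effect alone puts Ba larger.
Approximate values (pm): Mg 139, Cl 99, Ba 196.
So from smallest to largest: Cl < Mg < Ba.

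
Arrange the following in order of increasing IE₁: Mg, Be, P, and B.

Mg < B < Be < P

Be is in period 2, group 2; B is in period 2, group 13; Mg is in period 3, group 2; P is in period 3, group 15.
Across a period the outer electron is held more tightly (higher IE₁); down a group it sits in a higher shell, more shielded, and comes off more easily.
Here both period and group differ, so the two effects have to be weighed against each other.
B > Mg: both effects reinforce here, so B is clearly the higher of the two.
Be > B: this pair runs against the simple trend — see the exception note.
P > Be: the two effects oppose for this pair; the across-period effect wins (1012 vs 900 kJ/mol).
Note the exception: Be has a higher first ionization energy than B, contrary to the simple trend — removing B's lone 2p electron is easier than breaking Be's filled 2s².
For reference (kJ/mol): Be 900, B 801, Mg 738, P 1012.
So from lowest to highest: Mg < B < Be < P.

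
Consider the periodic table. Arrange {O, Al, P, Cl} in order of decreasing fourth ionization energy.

Al, O, Cl, P

The fourth ionization energy removes an electron from the +3 ion. For each element: O³⁺ still has 3 valence electrons; Al³⁺ is the bare [Ne] core; P³⁺ still has 2 valence electrons; Cl³⁺ still has 4 valence electrons.
Core electrons are held far more tightly than valence electrons, so Al tops the IE_4 order.
Valence configurations: O³⁺ [He]2s²2p¹, P³⁺ [Ne]3s², Cl³⁺ [Ne]3s²3p².
Approximate IE_4 values (kJ/mol): O 7469, Al 11577, P 4964, Cl 5159.
Putting it together, IE_4: P < Cl < O < Al.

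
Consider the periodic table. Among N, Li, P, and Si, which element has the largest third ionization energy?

Li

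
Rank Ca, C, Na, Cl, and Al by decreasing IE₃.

The third ionization energy removes an electron from the +2 ion. For each element: Ca²⁺ is the bare [Ar] core; C²⁺ still has 2 valence electrons; Na²⁺ is already 1 electron into the core; Cl²⁺ still has 5 valence electrons; Al²⁺ still has 1 valence electron.
Breaking into a closed-shell core is much more expensive than removing a leftover valence electron — Ca and Na have the largest IE_3 here.
Valence configurations: C²⁺ [He]2s², Cl²⁺ [Ne]3s²3p³, Al²⁺ [Ne]3s¹.
Tabulated IE_3 (kJ/mol): Ca 4912, C 4620, Na 6910, Cl 3822, Al 2745.
Overall IE_3 order: Al < Cl < C < Ca < Na.

Na > Ca > C > Cl > Al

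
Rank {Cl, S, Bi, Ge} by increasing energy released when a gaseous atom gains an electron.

Atoms with high Z_eff and room in the valence shell (especially the halogens) have the most exothermic electron affinities.
These span different periods and groups, so the two trends combine.
Ge > Bi: period and group pull opposite ways; the down-group shift dominates (119 vs 91 kJ/mol).
S > Ge: relative to Ge, both the across-period and down-group shifts push S's electron affinity up.
Cl > S: both are in period 3; the period trend gives Cl the larger value.
Tabulated electron affinity (kJ/mol): S 200, Cl 349, Ge 119, Bi 91.
So from lowest to highest: Bi < Ge < S < Cl.

Bi < Ge < S < Cl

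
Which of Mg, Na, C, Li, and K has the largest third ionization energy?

Li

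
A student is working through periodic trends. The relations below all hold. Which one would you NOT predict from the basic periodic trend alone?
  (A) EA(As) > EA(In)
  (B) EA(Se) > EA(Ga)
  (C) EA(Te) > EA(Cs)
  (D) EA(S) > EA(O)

The general trend: electron affinity increases across a period and decreases down a group.
(A) As (period 4, group 15) vs In (period 5, group 13): the stated order agrees with the simple trend.
(B) Se (period 4, group 16) vs Ga (period 4, group 13): the stated order agrees with the simple trend.
(C) Te (period 5, group 16) vs Cs (period 6, group 1): the stated order agrees with the simple trend.
(D) S (period 3, group 16) vs O (period 2, group 16): the stated order contradicts the simple trend.
The exception is (D): the compact 2p subshell of O repels the added electron more than S's larger 3p does.

(D)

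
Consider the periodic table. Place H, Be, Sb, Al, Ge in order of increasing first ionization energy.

H is in period 1, group 1; Be is in period 2, group 2; Al is in period 3, group 13; Ge is in period 4, group 14; Sb is in period 5, group 15.
Across a period the outer electron is held more tightly (higher IE₁); down a group it sits in a higher shell, more shielded, and comes off more easily.
A diagonal step moves right (one effect) and down (the opposite effect) at once.
Ge > Al: the two effects oppose for this pair; the across-period effect wins (762 vs 578 kJ/mol).
Sb > Ge: period and group pull opposite ways; the across-period shift dominates (831 vs 762 kJ/mol).
Be > Sb: the two effects oppose for this pair; the down-group effect wins (900 vs 831 kJ/mol).
H > Be: period and group pull opposite ways; the down-group shift dominates (1312 vs 900 kJ/mol).
Approximate values (kJ/mol): H 1312, Be 900, Al 578, Ge 762, Sb 831.
So from lowest to highest: Al < Ge < Sb < Be < H.

Al < Ge < Sb < Be < H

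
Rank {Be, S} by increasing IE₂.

Be < S

After 1 electron has been removed, what remains? Be⁺ still has 1 valence electron; S⁺ still has 5 valence electrons.
All are still removing valence electrons, so compare the +1 ions as you would atoms: IE_2 generally rises across a period (higher Z_eff) and falls down a group (larger shell), subject to the usual subshell exceptions.
Valence configurations: Be⁺ [He]2s¹, S⁺ [Ne]3s²3p³.
Approximate IE_2 values (kJ/mol): Be 1757, S 2252.
Putting it together, IE_2: Be < S.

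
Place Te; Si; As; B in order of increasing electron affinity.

B, As, Si, Te

B is in period 2, group 13; Si is in period 3, group 14; As is in period 4, group 15; Te is in period 5, group 16.
Adding an electron releases more energy for atoms nearer the top right (short of the noble gases).
These sit on a diagonal, where the across-period and down-group effects partly cancel.
As > B: the two effects oppose for this pair; the across-period effect wins (78 vs 27 kJ/mol).
Si > As: the two effects oppose for this pair; the down-group effect wins (134 vs 78 kJ/mol).
Te > Si: the two effects oppose for this pair; the across-period effect wins (190 vs 134 kJ/mol).
Tabulated electron affinity (kJ/mol): B 27, Si 134, As 78, Te 190.
So from lowest to highest: B < As < Si < Te.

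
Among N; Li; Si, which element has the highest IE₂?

Li

IE_2 is the cost of taking one more electron from the +1 cation: N⁺ still has 4 valence electrons; Li⁺ is the bare [He] core; Si⁺ still has 3 valence electrons.
Breaking into a closed-shell core is much more expensive than removing a leftover valence electron — Li has the largest IE_2 here.
Valence configurations: N⁺ [He]2s²2p², Si⁺ [Ne]3s²3p¹.
Tabulated IE_2 (kJ/mol): N 2856, Li 7298, Si 1577.
Putting it together, IE_2: Si < N < Li.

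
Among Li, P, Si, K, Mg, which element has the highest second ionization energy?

Consider each +1 ion: Li⁺ is the bare [He] core; P⁺ still has 4 valence electrons; Si⁺ still has 3 valence electrons; K⁺ is the bare [Ar] core; Mg⁺ still has 1 valence electron.
Core electrons are held far more tightly than valence electrons, so K and Li top the IE_2 order.
Valence configurations: P⁺ [Ne]3s²3p², Si⁺ [Ne]3s²3p¹, Mg⁺ [Ne]3s¹.
Approximate IE_2 values (kJ/mol): Li 7298, P 1907, Si 1577, K 3052, Mg 1451.
Overall IE_2 order: Mg < Si < P < K < Li.

Li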